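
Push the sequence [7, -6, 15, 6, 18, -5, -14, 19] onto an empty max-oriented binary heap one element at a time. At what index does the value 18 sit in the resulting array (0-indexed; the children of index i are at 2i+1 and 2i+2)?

Insert 7:
  append 7 at index 0 → [7] (no swap needed)
Insert -6:
  append -6 at index 1 → [7, -6] (no swap needed)
Insert 15:
  append 15 at index 2 → [7, -6, 15]
  15 > parent 7 at index 0, swap → [15, -6, 7]
Insert 6:
  append 6 at index 3 → [15, -6, 7, 6]
  6 > parent -6 at index 1, swap → [15, 6, 7, -6]
Insert 18:
  append 18 at index 4 → [15, 6, 7, -6, 18]
  18 > parent 6 at index 1, swap → [15, 18, 7, -6, 6]
  18 > parent 15 at index 0, swap → [18, 15, 7, -6, 6]
Insert -5:
  append -5 at index 5 → [18, 15, 7, -6, 6, -5] (no swap needed)
Insert -14:
  append -14 at index 6 → [18, 15, 7, -6, 6, -5, -14] (no swap needed)
Insert 19:
  append 19 at index 7 → [18, 15, 7, -6, 6, -5, -14, 19]
  19 > parent -6 at index 3, swap → [18, 15, 7, 19, 6, -5, -14, -6]
  19 > parent 15 at index 1, swap → [18, 19, 7, 15, 6, -5, -14, -6]
  19 > parent 18 at index 0, swap → [19, 18, 7, 15, 6, -5, -14, -6]
resulting array: [19, 18, 7, 15, 6, -5, -14, -6]

1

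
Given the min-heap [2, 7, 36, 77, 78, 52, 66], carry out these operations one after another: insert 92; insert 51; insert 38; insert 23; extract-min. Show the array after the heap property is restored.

[7, 23, 36, 51, 38, 52, 66, 92, 77, 78]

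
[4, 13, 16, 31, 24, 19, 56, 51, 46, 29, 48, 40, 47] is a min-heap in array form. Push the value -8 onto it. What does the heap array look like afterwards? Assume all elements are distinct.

[-8, 13, 4, 31, 24, 19, 16, 51, 46, 29, 48, 40, 47, 56]

append -8 at index 13 → [4, 13, 16, 31, 24, 19, 56, 51, 46, 29, 48, 40, 47, -8]
-8 < parent 56 at index 6, swap → [4, 13, 16, 31, 24, 19, -8, 51, 46, 29, 48, 40, 47, 56]
-8 < parent 16 at index 2, swap → [4, 13, -8, 31, 24, 19, 16, 51, 46, 29, 48, 40, 47, 56]
-8 < parent 4 at index 0, swap → [-8, 13, 4, 31, 24, 19, 16, 51, 46, 29, 48, 40, 47, 56]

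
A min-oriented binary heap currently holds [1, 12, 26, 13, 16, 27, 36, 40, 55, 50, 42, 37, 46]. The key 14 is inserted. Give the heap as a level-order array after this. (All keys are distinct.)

append 14 at index 13 → [1, 12, 26, 13, 16, 27, 36, 40, 55, 50, 42, 37, 46, 14]
14 < parent 36 at index 6, swap → [1, 12, 26, 13, 16, 27, 14, 40, 55, 50, 42, 37, 46, 36]
14 < parent 26 at index 2, swap → [1, 12, 14, 13, 16, 27, 26, 40, 55, 50, 42, 37, 46, 36]

[1, 12, 14, 13, 16, 27, 26, 40, 55, 50, 42, 37, 46, 36]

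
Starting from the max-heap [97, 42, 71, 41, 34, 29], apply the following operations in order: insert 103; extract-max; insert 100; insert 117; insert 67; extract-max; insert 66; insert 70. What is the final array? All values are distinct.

[100, 70, 97, 66, 67, 29, 71, 41, 42, 34]

insert 103:
  append 103 at index 6 → [97, 42, 71, 41, 34, 29, 103]
  103 > parent 71 at index 2, swap → [97, 42, 103, 41, 34, 29, 71]
  103 > parent 97 at index 0, swap → [103, 42, 97, 41, 34, 29, 71]
extract-max → returns 103:
  remove root 103; move last element 71 to root → [71, 42, 97, 41, 34, 29]
  71 vs larger child 97 at index 2, swap → [97, 42, 71, 41, 34, 29]
insert 100:
  append 100 at index 6 → [97, 42, 71, 41, 34, 29, 100]
  100 > parent 71 at index 2, swap → [97, 42, 100, 41, 34, 29, 71]
  100 > parent 97 at index 0, swap → [100, 42, 97, 41, 34, 29, 71]
insert 117:
  append 117 at index 7 → [100, 42, 97, 41, 34, 29, 71, 117]
  117 > parent 41 at index 3, swap → [100, 42, 97, 117, 34, 29, 71, 41]
  117 > parent 42 at index 1, swap → [100, 117, 97, 42, 34, 29, 71, 41]
  117 > parent 100 at index 0, swap → [117, 100, 97, 42, 34, 29, 71, 41]
insert 67:
  append 67 at index 8 → [117, 100, 97, 42, 34, 29, 71, 41, 67]
  67 > parent 42 at index 3, swap → [117, 100, 97, 67, 34, 29, 71, 41, 42]
extract-max → returns 117:
  remove root 117; move last element 42 to root → [42, 100, 97, 67, 34, 29, 71, 41]
  42 vs larger child 100 at index 1, swap → [100, 42, 97, 67, 34, 29, 71, 41]
  42 vs larger child 67 at index 3, swap → [100, 67, 97, 42, 34, 29, 71, 41]
insert 66:
  append 66 at index 8 → [100, 67, 97, 42, 34, 29, 71, 41, 66]
  66 > parent 42 at index 3, swap → [100, 67, 97, 66, 34, 29, 71, 41, 42]
insert 70:
  append 70 at index 9 → [100, 67, 97, 66, 34, 29, 71, 41, 42, 70]
  70 > parent 34 at index 4, swap → [100, 67, 97, 66, 70, 29, 71, 41, 42, 34]
  70 > parent 67 at index 1, swap → [100, 70, 97, 66, 67, 29, 71, 41, 42, 34]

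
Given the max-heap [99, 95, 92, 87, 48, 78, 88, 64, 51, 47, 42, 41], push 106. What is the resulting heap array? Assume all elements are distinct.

append 106 at index 12 → [99, 95, 92, 87, 48, 78, 88, 64, 51, 47, 42, 41, 106]
106 > parent 78 at index 5, swap → [99, 95, 92, 87, 48, 106, 88, 64, 51, 47, 42, 41, 78]
106 > parent 92 at index 2, swap → [99, 95, 106, 87, 48, 92, 88, 64, 51, 47, 42, 41, 78]
106 > parent 99 at index 0, swap → [106, 95, 99, 87, 48, 92, 88, 64, 51, 47, 42, 41, 78]

[106, 95, 99, 87, 48, 92, 88, 64, 51, 47, 42, 41, 78]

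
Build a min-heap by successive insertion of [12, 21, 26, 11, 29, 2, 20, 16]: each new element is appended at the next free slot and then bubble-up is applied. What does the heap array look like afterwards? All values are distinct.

[2, 12, 11, 16, 29, 26, 20, 21]

Insert 12:
  append 12 at index 0 → [12] (no swap needed)
Insert 21:
  append 21 at index 1 → [12, 21] (no swap needed)
Insert 26:
  append 26 at index 2 → [12, 21, 26] (no swap needed)
Insert 11:
  append 11 at index 3 → [12, 21, 26, 11]
  11 < parent 21 at index 1, swap → [12, 11, 26, 21]
  11 < parent 12 at index 0, swap → [11, 12, 26, 21]
Insert 29:
  append 29 at index 4 → [11, 12, 26, 21, 29] (no swap needed)
Insert 2:
  append 2 at index 5 → [11, 12, 26, 21, 29, 2]
  2 < parent 26 at index 2, swap → [11, 12, 2, 21, 29, 26]
  2 < parent 11 at index 0, swap → [2, 12, 11, 21, 29, 26]
Insert 20:
  append 20 at index 6 → [2, 12, 11, 21, 29, 26, 20] (no swap needed)
Insert 16:
  append 16 at index 7 → [2, 12, 11, 21, 29, 26, 20, 16]
  16 < parent 21 at index 3, swap → [2, 12, 11, 16, 29, 26, 20, 21]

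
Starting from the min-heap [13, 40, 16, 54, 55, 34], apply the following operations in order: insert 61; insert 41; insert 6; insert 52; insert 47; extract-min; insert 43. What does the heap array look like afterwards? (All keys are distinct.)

[13, 40, 16, 41, 43, 34, 61, 54, 52, 55, 47]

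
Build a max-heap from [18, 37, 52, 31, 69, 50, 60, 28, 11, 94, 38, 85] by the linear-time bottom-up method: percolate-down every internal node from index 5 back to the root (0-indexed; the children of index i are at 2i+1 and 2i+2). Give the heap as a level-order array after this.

[94, 69, 85, 31, 38, 52, 60, 28, 11, 37, 18, 50]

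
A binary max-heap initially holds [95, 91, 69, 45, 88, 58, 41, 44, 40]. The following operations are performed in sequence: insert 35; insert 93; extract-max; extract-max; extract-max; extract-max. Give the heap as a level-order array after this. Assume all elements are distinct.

insert 35:
  append 35 at index 9 → [95, 91, 69, 45, 88, 58, 41, 44, 40, 35] (no swap needed)
insert 93:
  append 93 at index 10 → [95, 91, 69, 45, 88, 58, 41, 44, 40, 35, 93]
  93 > parent 88 at index 4, swap → [95, 91, 69, 45, 93, 58, 41, 44, 40, 35, 88]
  93 > parent 91 at index 1, swap → [95, 93, 69, 45, 91, 58, 41, 44, 40, 35, 88]
extract-max → returns 95:
  remove root 95; move last element 88 to root → [88, 93, 69, 45, 91, 58, 41, 44, 40, 35]
  88 vs larger child 93 at index 1, swap → [93, 88, 69, 45, 91, 58, 41, 44, 40, 35]
  88 vs larger child 91 at index 4, swap → [93, 91, 69, 45, 88, 58, 41, 44, 40, 35]
extract-max → returns 93:
  remove root 93; move last element 35 to root → [35, 91, 69, 45, 88, 58, 41, 44, 40]
  35 vs larger child 91 at index 1, swap → [91, 35, 69, 45, 88, 58, 41, 44, 40]
  35 vs larger child 88 at index 4, swap → [91, 88, 69, 45, 35, 58, 41, 44, 40]
extract-max → returns 91:
  remove root 91; move last element 40 to root → [40, 88, 69, 45, 35, 58, 41, 44]
  40 vs larger child 88 at index 1, swap → [88, 40, 69, 45, 35, 58, 41, 44]
  40 vs larger child 45 at index 3, swap → [88, 45, 69, 40, 35, 58, 41, 44]
  40 vs only child 44 at index 7, swap → [88, 45, 69, 44, 35, 58, 41, 40]
extract-max → returns 88:
  remove root 88; move last element 40 to root → [40, 45, 69, 44, 35, 58, 41]
  40 vs larger child 69 at index 2, swap → [69, 45, 40, 44, 35, 58, 41]
  40 vs larger child 58 at index 5, swap → [69, 45, 58, 44, 35, 40, 41]

[69, 45, 58, 44, 35, 40, 41]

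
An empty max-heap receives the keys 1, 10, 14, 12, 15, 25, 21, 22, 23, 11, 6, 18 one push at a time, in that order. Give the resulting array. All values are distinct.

Insert 1:
  append 1 at index 0 → [1] (no swap needed)
Insert 10:
  append 10 at index 1 → [1, 10]
  10 > parent 1 at index 0, swap → [10, 1]
Insert 14:
  append 14 at index 2 → [10, 1, 14]
  14 > parent 10 at index 0, swap → [14, 1, 10]
Insert 12:
  append 12 at index 3 → [14, 1, 10, 12]
  12 > parent 1 at index 1, swap → [14, 12, 10, 1]
Insert 15:
  append 15 at index 4 → [14, 12, 10, 1, 15]
  15 > parent 12 at index 1, swap → [14, 15, 10, 1, 12]
  15 > parent 14 at index 0, swap → [15, 14, 10, 1, 12]
Insert 25:
  append 25 at index 5 → [15, 14, 10, 1, 12, 25]
  25 > parent 10 at index 2, swap → [15, 14, 25, 1, 12, 10]
  25 > parent 15 at index 0, swap → [25, 14, 15, 1, 12, 10]
Insert 21:
  append 21 at index 6 → [25, 14, 15, 1, 12, 10, 21]
  21 > parent 15 at index 2, swap → [25, 14, 21, 1, 12, 10, 15]
Insert 22:
  append 22 at index 7 → [25, 14, 21, 1, 12, 10, 15, 22]
  22 > parent 1 at index 3, swap → [25, 14, 21, 22, 12, 10, 15, 1]
  22 > parent 14 at index 1, swap → [25, 22, 21, 14, 12, 10, 15, 1]
Insert 23:
  append 23 at index 8 → [25, 22, 21, 14, 12, 10, 15, 1, 23]
  23 > parent 14 at index 3, swap → [25, 22, 21, 23, 12, 10, 15, 1, 14]
  23 > parent 22 at index 1, swap → [25, 23, 21, 22, 12, 10, 15, 1, 14]
Insert 11:
  append 11 at index 9 → [25, 23, 21, 22, 12, 10, 15, 1, 14, 11] (no swap needed)
Insert 6:
  append 6 at index 10 → [25, 23, 21, 22, 12, 10, 15, 1, 14, 11, 6] (no swap needed)
Insert 18:
  append 18 at index 11 → [25, 23, 21, 22, 12, 10, 15, 1, 14, 11, 6, 18]
  18 > parent 10 at index 5, swap → [25, 23, 21, 22, 12, 18, 15, 1, 14, 11, 6, 10]

[25, 23, 21, 22, 12, 18, 15, 1, 14, 11, 6, 10]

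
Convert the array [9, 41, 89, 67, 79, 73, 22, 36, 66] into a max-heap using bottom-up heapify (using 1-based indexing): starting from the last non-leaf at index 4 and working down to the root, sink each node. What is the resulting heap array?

[89, 79, 73, 67, 41, 9, 22, 36, 66]

sift down from index 4: already satisfies heap property
sift down from index 3: already satisfies heap property
sift down from index 2:
  41 vs larger child 79 at index 5, swap → [9, 79, 89, 67, 41, 73, 22, 36, 66]
sift down from index 1:
  9 vs larger child 89 at index 3, swap → [89, 79, 9, 67, 41, 73, 22, 36, 66]
  9 vs larger child 73 at index 6, swap → [89, 79, 73, 67, 41, 9, 22, 36, 66]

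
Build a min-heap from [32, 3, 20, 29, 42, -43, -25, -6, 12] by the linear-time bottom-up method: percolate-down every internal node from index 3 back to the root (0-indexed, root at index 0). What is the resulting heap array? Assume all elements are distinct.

[-43, -6, -25, 3, 42, 20, 32, 29, 12]

sift down from index 3:
  29 vs smaller child -6 at index 7, swap → [32, 3, 20, -6, 42, -43, -25, 29, 12]
sift down from index 2:
  20 vs smaller child -43 at index 5, swap → [32, 3, -43, -6, 42, 20, -25, 29, 12]
sift down from index 1:
  3 vs smaller child -6 at index 3, swap → [32, -6, -43, 3, 42, 20, -25, 29, 12]
sift down from index 0:
  32 vs smaller child -43 at index 2, swap → [-43, -6, 32, 3, 42, 20, -25, 29, 12]
  32 vs smaller child -25 at index 6, swap → [-43, -6, -25, 3, 42, 20, 32, 29, 12]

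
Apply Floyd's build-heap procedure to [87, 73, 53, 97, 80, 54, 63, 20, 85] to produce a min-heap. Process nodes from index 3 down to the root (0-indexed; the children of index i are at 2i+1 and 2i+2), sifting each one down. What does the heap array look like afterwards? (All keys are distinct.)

sift down from index 3:
  97 vs smaller child 20 at index 7, swap → [87, 73, 53, 20, 80, 54, 63, 97, 85]
sift down from index 2: already satisfies heap property
sift down from index 1:
  73 vs smaller child 20 at index 3, swap → [87, 20, 53, 73, 80, 54, 63, 97, 85]
sift down from index 0:
  87 vs smaller child 20 at index 1, swap → [20, 87, 53, 73, 80, 54, 63, 97, 85]
  87 vs smaller child 73 at index 3, swap → [20, 73, 53, 87, 80, 54, 63, 97, 85]
  87 vs smaller child 85 at index 8, swap → [20, 73, 53, 85, 80, 54, 63, 97, 87]

[20, 73, 53, 85, 80, 54, 63, 97, 87]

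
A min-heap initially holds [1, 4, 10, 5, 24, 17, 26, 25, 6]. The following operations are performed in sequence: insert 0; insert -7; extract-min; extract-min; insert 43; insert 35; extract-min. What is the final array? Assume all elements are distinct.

insert 0:
  append 0 at index 9 → [1, 4, 10, 5, 24, 17, 26, 25, 6, 0]
  0 < parent 24 at index 4, swap → [1, 4, 10, 5, 0, 17, 26, 25, 6, 24]
  0 < parent 4 at index 1, swap → [1, 0, 10, 5, 4, 17, 26, 25, 6, 24]
  0 < parent 1 at index 0, swap → [0, 1, 10, 5, 4, 17, 26, 25, 6, 24]
insert -7:
  append -7 at index 10 → [0, 1, 10, 5, 4, 17, 26, 25, 6, 24, -7]
  -7 < parent 4 at index 4, swap → [0, 1, 10, 5, -7, 17, 26, 25, 6, 24, 4]
  -7 < parent 1 at index 1, swap → [0, -7, 10, 5, 1, 17, 26, 25, 6, 24, 4]
  -7 < parent 0 at index 0, swap → [-7, 0, 10, 5, 1, 17, 26, 25, 6, 24, 4]
extract-min → returns -7:
  remove root -7; move last element 4 to root → [4, 0, 10, 5, 1, 17, 26, 25, 6, 24]
  4 vs smaller child 0 at index 1, swap → [0, 4, 10, 5, 1, 17, 26, 25, 6, 24]
  4 vs smaller child 1 at index 4, swap → [0, 1, 10, 5, 4, 17, 26, 25, 6, 24]
extract-min → returns 0:
  remove root 0; move last element 24 to root → [24, 1, 10, 5, 4, 17, 26, 25, 6]
  24 vs smaller child 1 at index 1, swap → [1, 24, 10, 5, 4, 17, 26, 25, 6]
  24 vs smaller child 4 at index 4, swap → [1, 4, 10, 5, 24, 17, 26, 25, 6]
insert 43:
  append 43 at index 9 → [1, 4, 10, 5, 24, 17, 26, 25, 6, 43] (no swap needed)
insert 35:
  append 35 at index 10 → [1, 4, 10, 5, 24, 17, 26, 25, 6, 43, 35] (no swap needed)
extract-min → returns 1:
  remove root 1; move last element 35 to root → [35, 4, 10, 5, 24, 17, 26, 25, 6, 43]
  35 vs smaller child 4 at index 1, swap → [4, 35, 10, 5, 24, 17, 26, 25, 6, 43]
  35 vs smaller child 5 at index 3, swap → [4, 5, 10, 35, 24, 17, 26, 25, 6, 43]
  35 vs smaller child 6 at index 8, swap → [4, 5, 10, 6, 24, 17, 26, 25, 35, 43]

[4, 5, 10, 6, 24, 17, 26, 25, 35, 43]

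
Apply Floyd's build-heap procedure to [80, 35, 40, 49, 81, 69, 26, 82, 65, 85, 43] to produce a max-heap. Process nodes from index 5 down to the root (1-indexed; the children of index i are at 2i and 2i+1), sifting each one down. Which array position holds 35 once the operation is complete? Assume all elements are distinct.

sift down from index 5:
  81 vs larger child 85 at index 10, swap → [80, 35, 40, 49, 85, 69, 26, 82, 65, 81, 43]
sift down from index 4:
  49 vs larger child 82 at index 8, swap → [80, 35, 40, 82, 85, 69, 26, 49, 65, 81, 43]
sift down from index 3:
  40 vs larger child 69 at index 6, swap → [80, 35, 69, 82, 85, 40, 26, 49, 65, 81, 43]
sift down from index 2:
  35 vs larger child 85 at index 5, swap → [80, 85, 69, 82, 35, 40, 26, 49, 65, 81, 43]
  35 vs larger child 81 at index 10, swap → [80, 85, 69, 82, 81, 40, 26, 49, 65, 35, 43]
sift down from index 1:
  80 vs larger child 85 at index 2, swap → [85, 80, 69, 82, 81, 40, 26, 49, 65, 35, 43]
  80 vs larger child 82 at index 4, swap → [85, 82, 69, 80, 81, 40, 26, 49, 65, 35, 43]
resulting array: [85, 82, 69, 80, 81, 40, 26, 49, 65, 35, 43]

10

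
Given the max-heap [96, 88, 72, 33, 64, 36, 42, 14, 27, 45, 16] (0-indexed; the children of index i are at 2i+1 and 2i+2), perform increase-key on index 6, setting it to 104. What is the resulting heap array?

set index 6 from 42 to 104 → [96, 88, 72, 33, 64, 36, 104, 14, 27, 45, 16]
104 > parent 72 at index 2, swap → [96, 88, 104, 33, 64, 36, 72, 14, 27, 45, 16]
104 > parent 96 at index 0, swap → [104, 88, 96, 33, 64, 36, 72, 14, 27, 45, 16]

[104, 88, 96, 33, 64, 36, 72, 14, 27, 45, 16]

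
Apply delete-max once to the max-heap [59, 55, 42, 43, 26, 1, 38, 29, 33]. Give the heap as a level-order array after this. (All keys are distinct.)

[55, 43, 42, 33, 26, 1, 38, 29]

remove root 59; move last element 33 to root → [33, 55, 42, 43, 26, 1, 38, 29]
33 vs larger child 55 at index 1, swap → [55, 33, 42, 43, 26, 1, 38, 29]
33 vs larger child 43 at index 3, swap → [55, 43, 42, 33, 26, 1, 38, 29]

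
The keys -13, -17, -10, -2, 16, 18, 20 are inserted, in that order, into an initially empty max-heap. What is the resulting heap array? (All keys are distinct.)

Insert -13:
  append -13 at index 0 → [-13] (no swap needed)
Insert -17:
  append -17 at index 1 → [-13, -17] (no swap needed)
Insert -10:
  append -10 at index 2 → [-13, -17, -10]
  -10 > parent -13 at index 0, swap → [-10, -17, -13]
Insert -2:
  append -2 at index 3 → [-10, -17, -13, -2]
  -2 > parent -17 at index 1, swap → [-10, -2, -13, -17]
  -2 > parent -10 at index 0, swap → [-2, -10, -13, -17]
Insert 16:
  append 16 at index 4 → [-2, -10, -13, -17, 16]
  16 > parent -10 at index 1, swap → [-2, 16, -13, -17, -10]
  16 > parent -2 at index 0, swap → [16, -2, -13, -17, -10]
Insert 18:
  append 18 at index 5 → [16, -2, -13, -17, -10, 18]
  18 > parent -13 at index 2, swap → [16, -2, 18, -17, -10, -13]
  18 > parent 16 at index 0, swap → [18, -2, 16, -17, -10, -13]
Insert 20:
  append 20 at index 6 → [18, -2, 16, -17, -10, -13, 20]
  20 > parent 16 at index 2, swap → [18, -2, 20, -17, -10, -13, 16]
  20 > parent 18 at index 0, swap → [20, -2, 18, -17, -10, -13, 16]

[20, -2, 18, -17, -10, -13, 16]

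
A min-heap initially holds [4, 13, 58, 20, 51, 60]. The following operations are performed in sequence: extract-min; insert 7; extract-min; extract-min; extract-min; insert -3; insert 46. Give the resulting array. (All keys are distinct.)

extract-min → returns 4:
  remove root 4; move last element 60 to root → [60, 13, 58, 20, 51]
  60 vs smaller child 13 at index 1, swap → [13, 60, 58, 20, 51]
  60 vs smaller child 20 at index 3, swap → [13, 20, 58, 60, 51]
insert 7:
  append 7 at index 5 → [13, 20, 58, 60, 51, 7]
  7 < parent 58 at index 2, swap → [13, 20, 7, 60, 51, 58]
  7 < parent 13 at index 0, swap → [7, 20, 13, 60, 51, 58]
extract-min → returns 7:
  remove root 7; move last element 58 to root → [58, 20, 13, 60, 51]
  58 vs smaller child 13 at index 2, swap → [13, 20, 58, 60, 51]
extract-min → returns 13:
  remove root 13; move last element 51 to root → [51, 20, 58, 60]
  51 vs smaller child 20 at index 1, swap → [20, 51, 58, 60]
extract-min → returns 20:
  remove root 20; move last element 60 to root → [60, 51, 58]
  60 vs smaller child 51 at index 1, swap → [51, 60, 58]
insert -3:
  append -3 at index 3 → [51, 60, 58, -3]
  -3 < parent 60 at index 1, swap → [51, -3, 58, 60]
  -3 < parent 51 at index 0, swap → [-3, 51, 58, 60]
insert 46:
  append 46 at index 4 → [-3, 51, 58, 60, 46]
  46 < parent 51 at index 1, swap → [-3, 46, 58, 60, 51]

[-3, 46, 58, 60, 51]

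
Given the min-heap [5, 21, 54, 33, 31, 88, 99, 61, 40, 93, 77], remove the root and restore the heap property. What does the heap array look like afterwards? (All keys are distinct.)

[21, 31, 54, 33, 77, 88, 99, 61, 40, 93]

remove root 5; move last element 77 to root → [77, 21, 54, 33, 31, 88, 99, 61, 40, 93]
77 vs smaller child 21 at index 1, swap → [21, 77, 54, 33, 31, 88, 99, 61, 40, 93]
77 vs smaller child 31 at index 4, swap → [21, 31, 54, 33, 77, 88, 99, 61, 40, 93]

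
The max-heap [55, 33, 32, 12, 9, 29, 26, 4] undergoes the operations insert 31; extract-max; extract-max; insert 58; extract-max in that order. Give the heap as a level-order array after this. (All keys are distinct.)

[32, 31, 29, 12, 9, 4, 26]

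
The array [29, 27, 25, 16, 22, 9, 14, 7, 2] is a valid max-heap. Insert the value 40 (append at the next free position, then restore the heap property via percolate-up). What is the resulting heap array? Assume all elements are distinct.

[40, 29, 25, 16, 27, 9, 14, 7, 2, 22]

append 40 at index 9 → [29, 27, 25, 16, 22, 9, 14, 7, 2, 40]
40 > parent 22 at index 4, swap → [29, 27, 25, 16, 40, 9, 14, 7, 2, 22]
40 > parent 27 at index 1, swap → [29, 40, 25, 16, 27, 9, 14, 7, 2, 22]
40 > parent 29 at index 0, swap → [40, 29, 25, 16, 27, 9, 14, 7, 2, 22]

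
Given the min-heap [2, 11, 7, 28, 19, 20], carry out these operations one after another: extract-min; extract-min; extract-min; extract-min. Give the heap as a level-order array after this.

[20, 28]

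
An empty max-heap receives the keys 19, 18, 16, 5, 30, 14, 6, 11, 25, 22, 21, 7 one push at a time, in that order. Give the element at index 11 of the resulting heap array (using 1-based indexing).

21

Insert 19:
  append 19 at index 1 → [19] (no swap needed)
Insert 18:
  append 18 at index 2 → [19, 18] (no swap needed)
Insert 16:
  append 16 at index 3 → [19, 18, 16] (no swap needed)
Insert 5:
  append 5 at index 4 → [19, 18, 16, 5] (no swap needed)
Insert 30:
  append 30 at index 5 → [19, 18, 16, 5, 30]
  30 > parent 18 at index 2, swap → [19, 30, 16, 5, 18]
  30 > parent 19 at index 1, swap → [30, 19, 16, 5, 18]
Insert 14:
  append 14 at index 6 → [30, 19, 16, 5, 18, 14] (no swap needed)
Insert 6:
  append 6 at index 7 → [30, 19, 16, 5, 18, 14, 6] (no swap needed)
Insert 11:
  append 11 at index 8 → [30, 19, 16, 5, 18, 14, 6, 11]
  11 > parent 5 at index 4, swap → [30, 19, 16, 11, 18, 14, 6, 5]
Insert 25:
  append 25 at index 9 → [30, 19, 16, 11, 18, 14, 6, 5, 25]
  25 > parent 11 at index 4, swap → [30, 19, 16, 25, 18, 14, 6, 5, 11]
  25 > parent 19 at index 2, swap → [30, 25, 16, 19, 18, 14, 6, 5, 11]
Insert 22:
  append 22 at index 10 → [30, 25, 16, 19, 18, 14, 6, 5, 11, 22]
  22 > parent 18 at index 5, swap → [30, 25, 16, 19, 22, 14, 6, 5, 11, 18]
Insert 21:
  append 21 at index 11 → [30, 25, 16, 19, 22, 14, 6, 5, 11, 18, 21] (no swap needed)
Insert 7:
  append 7 at index 12 → [30, 25, 16, 19, 22, 14, 6, 5, 11, 18, 21, 7] (no swap needed)
resulting array: [30, 25, 16, 19, 22, 14, 6, 5, 11, 18, 21, 7]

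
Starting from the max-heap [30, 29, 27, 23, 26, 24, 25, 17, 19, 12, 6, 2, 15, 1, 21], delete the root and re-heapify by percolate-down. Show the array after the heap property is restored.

remove root 30; move last element 21 to root → [21, 29, 27, 23, 26, 24, 25, 17, 19, 12, 6, 2, 15, 1]
21 vs larger child 29 at index 1, swap → [29, 21, 27, 23, 26, 24, 25, 17, 19, 12, 6, 2, 15, 1]
21 vs larger child 26 at index 4, swap → [29, 26, 27, 23, 21, 24, 25, 17, 19, 12, 6, 2, 15, 1]

[29, 26, 27, 23, 21, 24, 25, 17, 19, 12, 6, 2, 15, 1]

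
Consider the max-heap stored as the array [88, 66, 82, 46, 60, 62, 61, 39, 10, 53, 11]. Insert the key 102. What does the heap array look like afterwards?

[102, 66, 88, 46, 60, 82, 61, 39, 10, 53, 11, 62]

append 102 at index 11 → [88, 66, 82, 46, 60, 62, 61, 39, 10, 53, 11, 102]
102 > parent 62 at index 5, swap → [88, 66, 82, 46, 60, 102, 61, 39, 10, 53, 11, 62]
102 > parent 82 at index 2, swap → [88, 66, 102, 46, 60, 82, 61, 39, 10, 53, 11, 62]
102 > parent 88 at index 0, swap → [102, 66, 88, 46, 60, 82, 61, 39, 10, 53, 11, 62]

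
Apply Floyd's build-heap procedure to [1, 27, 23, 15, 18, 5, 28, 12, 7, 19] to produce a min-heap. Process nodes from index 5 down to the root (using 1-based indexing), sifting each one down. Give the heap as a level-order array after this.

sift down from index 5: already satisfies heap property
sift down from index 4:
  15 vs smaller child 7 at index 9, swap → [1, 27, 23, 7, 18, 5, 28, 12, 15, 19]
sift down from index 3:
  23 vs smaller child 5 at index 6, swap → [1, 27, 5, 7, 18, 23, 28, 12, 15, 19]
sift down from index 2:
  27 vs smaller child 7 at index 4, swap → [1, 7, 5, 27, 18, 23, 28, 12, 15, 19]
  27 vs smaller child 12 at index 8, swap → [1, 7, 5, 12, 18, 23, 28, 27, 15, 19]
sift down from index 1: already satisfies heap property

[1, 7, 5, 12, 18, 23, 28, 27, 15, 19]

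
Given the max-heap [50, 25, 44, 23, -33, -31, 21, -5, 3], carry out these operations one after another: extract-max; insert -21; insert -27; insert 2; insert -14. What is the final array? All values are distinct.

extract-max → returns 50:
  remove root 50; move last element 3 to root → [3, 25, 44, 23, -33, -31, 21, -5]
  3 vs larger child 44 at index 2, swap → [44, 25, 3, 23, -33, -31, 21, -5]
  3 vs larger child 21 at index 6, swap → [44, 25, 21, 23, -33, -31, 3, -5]
insert -21:
  append -21 at index 8 → [44, 25, 21, 23, -33, -31, 3, -5, -21] (no swap needed)
insert -27:
  append -27 at index 9 → [44, 25, 21, 23, -33, -31, 3, -5, -21, -27]
  -27 > parent -33 at index 4, swap → [44, 25, 21, 23, -27, -31, 3, -5, -21, -33]
insert 2:
  append 2 at index 10 → [44, 25, 21, 23, -27, -31, 3, -5, -21, -33, 2]
  2 > parent -27 at index 4, swap → [44, 25, 21, 23, 2, -31, 3, -5, -21, -33, -27]
insert -14:
  append -14 at index 11 → [44, 25, 21, 23, 2, -31, 3, -5, -21, -33, -27, -14]
  -14 > parent -31 at index 5, swap → [44, 25, 21, 23, 2, -14, 3, -5, -21, -33, -27, -31]

[44, 25, 21, 23, 2, -14, 3, -5, -21, -33, -27, -31]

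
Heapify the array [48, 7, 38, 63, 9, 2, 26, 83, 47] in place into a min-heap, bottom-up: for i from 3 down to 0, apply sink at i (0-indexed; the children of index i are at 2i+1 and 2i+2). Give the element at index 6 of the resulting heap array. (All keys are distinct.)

48

sift down from index 3:
  63 vs smaller child 47 at index 8, swap → [48, 7, 38, 47, 9, 2, 26, 83, 63]
sift down from index 2:
  38 vs smaller child 2 at index 5, swap → [48, 7, 2, 47, 9, 38, 26, 83, 63]
sift down from index 1: already satisfies heap property
sift down from index 0:
  48 vs smaller child 2 at index 2, swap → [2, 7, 48, 47, 9, 38, 26, 83, 63]
  48 vs smaller child 26 at index 6, swap → [2, 7, 26, 47, 9, 38, 48, 83, 63]
resulting array: [2, 7, 26, 47, 9, 38, 48, 83, 63]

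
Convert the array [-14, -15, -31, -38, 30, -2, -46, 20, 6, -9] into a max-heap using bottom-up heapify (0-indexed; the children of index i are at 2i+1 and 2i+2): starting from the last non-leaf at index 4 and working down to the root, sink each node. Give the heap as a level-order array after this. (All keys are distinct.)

[30, 20, -2, 6, -9, -31, -46, -38, -14, -15]

sift down from index 4: already satisfies heap property
sift down from index 3:
  -38 vs larger child 20 at index 7, swap → [-14, -15, -31, 20, 30, -2, -46, -38, 6, -9]
sift down from index 2:
  -31 vs larger child -2 at index 5, swap → [-14, -15, -2, 20, 30, -31, -46, -38, 6, -9]
sift down from index 1:
  -15 vs larger child 30 at index 4, swap → [-14, 30, -2, 20, -15, -31, -46, -38, 6, -9]
  -15 vs only child -9 at index 9, swap → [-14, 30, -2, 20, -9, -31, -46, -38, 6, -15]
sift down from index 0:
  -14 vs larger child 30 at index 1, swap → [30, -14, -2, 20, -9, -31, -46, -38, 6, -15]
  -14 vs larger child 20 at index 3, swap → [30, 20, -2, -14, -9, -31, -46, -38, 6, -15]
  -14 vs larger child 6 at index 8, swap → [30, 20, -2, 6, -9, -31, -46, -38, -14, -15]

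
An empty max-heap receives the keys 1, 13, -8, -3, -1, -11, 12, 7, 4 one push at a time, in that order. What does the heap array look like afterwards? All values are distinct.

[13, 7, 12, 4, -1, -11, -8, -3, 1]

Insert 1:
  append 1 at index 0 → [1] (no swap needed)
Insert 13:
  append 13 at index 1 → [1, 13]
  13 > parent 1 at index 0, swap → [13, 1]
Insert -8:
  append -8 at index 2 → [13, 1, -8] (no swap needed)
Insert -3:
  append -3 at index 3 → [13, 1, -8, -3] (no swap needed)
Insert -1:
  append -1 at index 4 → [13, 1, -8, -3, -1] (no swap needed)
Insert -11:
  append -11 at index 5 → [13, 1, -8, -3, -1, -11] (no swap needed)
Insert 12:
  append 12 at index 6 → [13, 1, -8, -3, -1, -11, 12]
  12 > parent -8 at index 2, swap → [13, 1, 12, -3, -1, -11, -8]
Insert 7:
  append 7 at index 7 → [13, 1, 12, -3, -1, -11, -8, 7]
  7 > parent -3 at index 3, swap → [13, 1, 12, 7, -1, -11, -8, -3]
  7 > parent 1 at index 1, swap → [13, 7, 12, 1, -1, -11, -8, -3]
Insert 4:
  append 4 at index 8 → [13, 7, 12, 1, -1, -11, -8, -3, 4]
  4 > parent 1 at index 3, swap → [13, 7, 12, 4, -1, -11, -8, -3, 1]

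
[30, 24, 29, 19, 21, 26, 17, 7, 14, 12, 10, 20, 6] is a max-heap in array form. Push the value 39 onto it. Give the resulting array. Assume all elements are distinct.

[39, 24, 30, 19, 21, 26, 29, 7, 14, 12, 10, 20, 6, 17]

append 39 at index 13 → [30, 24, 29, 19, 21, 26, 17, 7, 14, 12, 10, 20, 6, 39]
39 > parent 17 at index 6, swap → [30, 24, 29, 19, 21, 26, 39, 7, 14, 12, 10, 20, 6, 17]
39 > parent 29 at index 2, swap → [30, 24, 39, 19, 21, 26, 29, 7, 14, 12, 10, 20, 6, 17]
39 > parent 30 at index 0, swap → [39, 24, 30, 19, 21, 26, 29, 7, 14, 12, 10, 20, 6, 17]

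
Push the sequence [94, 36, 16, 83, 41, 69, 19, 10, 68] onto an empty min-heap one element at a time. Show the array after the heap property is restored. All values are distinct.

Insert 94:
  append 94 at index 0 → [94] (no swap needed)
Insert 36:
  append 36 at index 1 → [94, 36]
  36 < parent 94 at index 0, swap → [36, 94]
Insert 16:
  append 16 at index 2 → [36, 94, 16]
  16 < parent 36 at index 0, swap → [16, 94, 36]
Insert 83:
  append 83 at index 3 → [16, 94, 36, 83]
  83 < parent 94 at index 1, swap → [16, 83, 36, 94]
Insert 41:
  append 41 at index 4 → [16, 83, 36, 94, 41]
  41 < parent 83 at index 1, swap → [16, 41, 36, 94, 83]
Insert 69:
  append 69 at index 5 → [16, 41, 36, 94, 83, 69] (no swap needed)
Insert 19:
  append 19 at index 6 → [16, 41, 36, 94, 83, 69, 19]
  19 < parent 36 at index 2, swap → [16, 41, 19, 94, 83, 69, 36]
Insert 10:
  append 10 at index 7 → [16, 41, 19, 94, 83, 69, 36, 10]
  10 < parent 94 at index 3, swap → [16, 41, 19, 10, 83, 69, 36, 94]
  10 < parent 41 at index 1, swap → [16, 10, 19, 41, 83, 69, 36, 94]
  10 < parent 16 at index 0, swap → [10, 16, 19, 41, 83, 69, 36, 94]
Insert 68:
  append 68 at index 8 → [10, 16, 19, 41, 83, 69, 36, 94, 68] (no swap needed)

[10, 16, 19, 41, 83, 69, 36, 94, 68]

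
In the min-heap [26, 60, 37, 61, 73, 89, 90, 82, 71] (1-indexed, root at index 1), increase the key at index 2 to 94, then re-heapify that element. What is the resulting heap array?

[26, 61, 37, 71, 73, 89, 90, 82, 94]

set index 2 from 60 to 94 → [26, 94, 37, 61, 73, 89, 90, 82, 71]
94 vs smaller child 61 at index 4, swap → [26, 61, 37, 94, 73, 89, 90, 82, 71]
94 vs smaller child 71 at index 9, swap → [26, 61, 37, 71, 73, 89, 90, 82, 94]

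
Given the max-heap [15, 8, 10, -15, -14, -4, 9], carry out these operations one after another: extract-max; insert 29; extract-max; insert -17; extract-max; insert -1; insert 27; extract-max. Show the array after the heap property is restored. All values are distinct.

[9, 8, -1, -15, -14, -17, -4]

extract-max → returns 15:
  remove root 15; move last element 9 to root → [9, 8, 10, -15, -14, -4]
  9 vs larger child 10 at index 2, swap → [10, 8, 9, -15, -14, -4]
insert 29:
  append 29 at index 6 → [10, 8, 9, -15, -14, -4, 29]
  29 > parent 9 at index 2, swap → [10, 8, 29, -15, -14, -4, 9]
  29 > parent 10 at index 0, swap → [29, 8, 10, -15, -14, -4, 9]
extract-max → returns 29:
  remove root 29; move last element 9 to root → [9, 8, 10, -15, -14, -4]
  9 vs larger child 10 at index 2, swap → [10, 8, 9, -15, -14, -4]
insert -17:
  append -17 at index 6 → [10, 8, 9, -15, -14, -4, -17] (no swap needed)
extract-max → returns 10:
  remove root 10; move last element -17 to root → [-17, 8, 9, -15, -14, -4]
  -17 vs larger child 9 at index 2, swap → [9, 8, -17, -15, -14, -4]
  -17 vs only child -4 at index 5, swap → [9, 8, -4, -15, -14, -17]
insert -1:
  append -1 at index 6 → [9, 8, -4, -15, -14, -17, -1]
  -1 > parent -4 at index 2, swap → [9, 8, -1, -15, -14, -17, -4]
insert 27:
  append 27 at index 7 → [9, 8, -1, -15, -14, -17, -4, 27]
  27 > parent -15 at index 3, swap → [9, 8, -1, 27, -14, -17, -4, -15]
  27 > parent 8 at index 1, swap → [9, 27, -1, 8, -14, -17, -4, -15]
  27 > parent 9 at index 0, swap → [27, 9, -1, 8, -14, -17, -4, -15]
extract-max → returns 27:
  remove root 27; move last element -15 to root → [-15, 9, -1, 8, -14, -17, -4]
  -15 vs larger child 9 at index 1, swap → [9, -15, -1, 8, -14, -17, -4]
  -15 vs larger child 8 at index 3, swap → [9, 8, -1, -15, -14, -17, -4]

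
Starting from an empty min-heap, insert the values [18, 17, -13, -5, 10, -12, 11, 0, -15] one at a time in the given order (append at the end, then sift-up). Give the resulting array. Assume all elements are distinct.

Insert 18:
  append 18 at index 0 → [18] (no swap needed)
Insert 17:
  append 17 at index 1 → [18, 17]
  17 < parent 18 at index 0, swap → [17, 18]
Insert -13:
  append -13 at index 2 → [17, 18, -13]
  -13 < parent 17 at index 0, swap → [-13, 18, 17]
Insert -5:
  append -5 at index 3 → [-13, 18, 17, -5]
  -5 < parent 18 at index 1, swap → [-13, -5, 17, 18]
Insert 10:
  append 10 at index 4 → [-13, -5, 17, 18, 10] (no swap needed)
Insert -12:
  append -12 at index 5 → [-13, -5, 17, 18, 10, -12]
  -12 < parent 17 at index 2, swap → [-13, -5, -12, 18, 10, 17]
Insert 11:
  append 11 at index 6 → [-13, -5, -12, 18, 10, 17, 11] (no swap needed)
Insert 0:
  append 0 at index 7 → [-13, -5, -12, 18, 10, 17, 11, 0]
  0 < parent 18 at index 3, swap → [-13, -5, -12, 0, 10, 17, 11, 18]
Insert -15:
  append -15 at index 8 → [-13, -5, -12, 0, 10, 17, 11, 18, -15]
  -15 < parent 0 at index 3, swap → [-13, -5, -12, -15, 10, 17, 11, 18, 0]
  -15 < parent -5 at index 1, swap → [-13, -15, -12, -5, 10, 17, 11, 18, 0]
  -15 < parent -13 at index 0, swap → [-15, -13, -12, -5, 10, 17, 11, 18, 0]

[-15, -13, -12, -5, 10, 17, 11, 18, 0]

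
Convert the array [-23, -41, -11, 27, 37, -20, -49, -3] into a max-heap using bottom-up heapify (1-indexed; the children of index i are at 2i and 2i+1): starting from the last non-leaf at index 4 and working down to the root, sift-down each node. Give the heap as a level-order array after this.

[37, 27, -11, -3, -41, -20, -49, -23]

sift down from index 4: already satisfies heap property
sift down from index 3: already satisfies heap property
sift down from index 2:
  -41 vs larger child 37 at index 5, swap → [-23, 37, -11, 27, -41, -20, -49, -3]
sift down from index 1:
  -23 vs larger child 37 at index 2, swap → [37, -23, -11, 27, -41, -20, -49, -3]
  -23 vs larger child 27 at index 4, swap → [37, 27, -11, -23, -41, -20, -49, -3]
  -23 vs only child -3 at index 8, swap → [37, 27, -11, -3, -41, -20, -49, -23]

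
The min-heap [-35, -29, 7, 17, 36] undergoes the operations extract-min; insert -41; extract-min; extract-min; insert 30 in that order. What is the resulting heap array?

[7, 17, 36, 30]

extract-min → returns -35:
  remove root -35; move last element 36 to root → [36, -29, 7, 17]
  36 vs smaller child -29 at index 1, swap → [-29, 36, 7, 17]
  36 vs only child 17 at index 3, swap → [-29, 17, 7, 36]
insert -41:
  append -41 at index 4 → [-29, 17, 7, 36, -41]
  -41 < parent 17 at index 1, swap → [-29, -41, 7, 36, 17]
  -41 < parent -29 at index 0, swap → [-41, -29, 7, 36, 17]
extract-min → returns -41:
  remove root -41; move last element 17 to root → [17, -29, 7, 36]
  17 vs smaller child -29 at index 1, swap → [-29, 17, 7, 36]
extract-min → returns -29:
  remove root -29; move last element 36 to root → [36, 17, 7]
  36 vs smaller child 7 at index 2, swap → [7, 17, 36]
insert 30:
  append 30 at index 3 → [7, 17, 36, 30] (no swap needed)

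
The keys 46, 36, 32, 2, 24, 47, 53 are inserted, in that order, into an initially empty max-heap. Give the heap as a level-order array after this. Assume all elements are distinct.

Insert 46:
  append 46 at index 0 → [46] (no swap needed)
Insert 36:
  append 36 at index 1 → [46, 36] (no swap needed)
Insert 32:
  append 32 at index 2 → [46, 36, 32] (no swap needed)
Insert 2:
  append 2 at index 3 → [46, 36, 32, 2] (no swap needed)
Insert 24:
  append 24 at index 4 → [46, 36, 32, 2, 24] (no swap needed)
Insert 47:
  append 47 at index 5 → [46, 36, 32, 2, 24, 47]
  47 > parent 32 at index 2, swap → [46, 36, 47, 2, 24, 32]
  47 > parent 46 at index 0, swap → [47, 36, 46, 2, 24, 32]
Insert 53:
  append 53 at index 6 → [47, 36, 46, 2, 24, 32, 53]
  53 > parent 46 at index 2, swap → [47, 36, 53, 2, 24, 32, 46]
  53 > parent 47 at index 0, swap → [53, 36, 47, 2, 24, 32, 46]

[53, 36, 47, 2, 24, 32, 46]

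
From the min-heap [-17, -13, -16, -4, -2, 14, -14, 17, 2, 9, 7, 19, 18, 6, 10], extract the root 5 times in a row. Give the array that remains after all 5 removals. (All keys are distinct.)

[-2, 2, 6, 17, 7, 14, 10, 19, 18, 9]

extract-min #1 returns -17:
  remove root -17; move last element 10 to root → [10, -13, -16, -4, -2, 14, -14, 17, 2, 9, 7, 19, 18, 6]
  10 vs smaller child -16 at index 2, swap → [-16, -13, 10, -4, -2, 14, -14, 17, 2, 9, 7, 19, 18, 6]
  10 vs smaller child -14 at index 6, swap → [-16, -13, -14, -4, -2, 14, 10, 17, 2, 9, 7, 19, 18, 6]
  10 vs only child 6 at index 13, swap → [-16, -13, -14, -4, -2, 14, 6, 17, 2, 9, 7, 19, 18, 10]
extract-min #2 returns -16:
  remove root -16; move last element 10 to root → [10, -13, -14, -4, -2, 14, 6, 17, 2, 9, 7, 19, 18]
  10 vs smaller child -14 at index 2, swap → [-14, -13, 10, -4, -2, 14, 6, 17, 2, 9, 7, 19, 18]
  10 vs smaller child 6 at index 6, swap → [-14, -13, 6, -4, -2, 14, 10, 17, 2, 9, 7, 19, 18]
extract-min #3 returns -14:
  remove root -14; move last element 18 to root → [18, -13, 6, -4, -2, 14, 10, 17, 2, 9, 7, 19]
  18 vs smaller child -13 at index 1, swap → [-13, 18, 6, -4, -2, 14, 10, 17, 2, 9, 7, 19]
  18 vs smaller child -4 at index 3, swap → [-13, -4, 6, 18, -2, 14, 10, 17, 2, 9, 7, 19]
  18 vs smaller child 2 at index 8, swap → [-13, -4, 6, 2, -2, 14, 10, 17, 18, 9, 7, 19]
extract-min #4 returns -13:
  remove root -13; move last element 19 to root → [19, -4, 6, 2, -2, 14, 10, 17, 18, 9, 7]
  19 vs smaller child -4 at index 1, swap → [-4, 19, 6, 2, -2, 14, 10, 17, 18, 9, 7]
  19 vs smaller child -2 at index 4, swap → [-4, -2, 6, 2, 19, 14, 10, 17, 18, 9, 7]
  19 vs smaller child 7 at index 10, swap → [-4, -2, 6, 2, 7, 14, 10, 17, 18, 9, 19]
extract-min #5 returns -4:
  remove root -4; move last element 19 to root → [19, -2, 6, 2, 7, 14, 10, 17, 18, 9]
  19 vs smaller child -2 at index 1, swap → [-2, 19, 6, 2, 7, 14, 10, 17, 18, 9]
  19 vs smaller child 2 at index 3, swap → [-2, 2, 6, 19, 7, 14, 10, 17, 18, 9]
  19 vs smaller child 17 at index 7, swap → [-2, 2, 6, 17, 7, 14, 10, 19, 18, 9]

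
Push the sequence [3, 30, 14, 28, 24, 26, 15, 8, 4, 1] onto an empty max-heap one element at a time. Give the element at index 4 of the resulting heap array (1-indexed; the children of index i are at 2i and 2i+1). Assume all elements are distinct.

Insert 3:
  append 3 at index 1 → [3] (no swap needed)
Insert 30:
  append 30 at index 2 → [3, 30]
  30 > parent 3 at index 1, swap → [30, 3]
Insert 14:
  append 14 at index 3 → [30, 3, 14] (no swap needed)
Insert 28:
  append 28 at index 4 → [30, 3, 14, 28]
  28 > parent 3 at index 2, swap → [30, 28, 14, 3]
Insert 24:
  append 24 at index 5 → [30, 28, 14, 3, 24] (no swap needed)
Insert 26:
  append 26 at index 6 → [30, 28, 14, 3, 24, 26]
  26 > parent 14 at index 3, swap → [30, 28, 26, 3, 24, 14]
Insert 15:
  append 15 at index 7 → [30, 28, 26, 3, 24, 14, 15] (no swap needed)
Insert 8:
  append 8 at index 8 → [30, 28, 26, 3, 24, 14, 15, 8]
  8 > parent 3 at index 4, swap → [30, 28, 26, 8, 24, 14, 15, 3]
Insert 4:
  append 4 at index 9 → [30, 28, 26, 8, 24, 14, 15, 3, 4] (no swap needed)
Insert 1:
  append 1 at index 10 → [30, 28, 26, 8, 24, 14, 15, 3, 4, 1] (no swap needed)
resulting array: [30, 28, 26, 8, 24, 14, 15, 3, 4, 1]

8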